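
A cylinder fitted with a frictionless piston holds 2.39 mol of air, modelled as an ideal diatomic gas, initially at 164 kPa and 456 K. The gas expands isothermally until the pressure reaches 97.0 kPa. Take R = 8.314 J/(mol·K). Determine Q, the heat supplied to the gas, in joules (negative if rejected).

4760 J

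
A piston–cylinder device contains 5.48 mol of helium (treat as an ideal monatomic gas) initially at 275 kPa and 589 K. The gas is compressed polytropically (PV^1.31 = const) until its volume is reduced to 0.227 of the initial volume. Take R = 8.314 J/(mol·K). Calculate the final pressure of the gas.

1920 kPa

V₁ = nRT₁/P₁ = 5.48×8.314×589/275 = 97.6 L.
Polytropic n=1.31: T₂ = T₁(V₁/V₂)^(n−1) = 589×(4.41)^0.31 = 933 K; P₂ = P₁(V₁/V₂)^n = 1920 kPa.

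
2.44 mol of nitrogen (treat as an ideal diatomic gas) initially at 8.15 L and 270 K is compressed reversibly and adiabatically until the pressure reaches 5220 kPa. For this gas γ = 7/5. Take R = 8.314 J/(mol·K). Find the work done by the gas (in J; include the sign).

P₁ = nRT₁/V₁ = 2.44×8.314×270/8.15 = 672 kPa.
Adiabatic: T₂/T₁ = (P₂/P₁)^((γ−1)/γ) ⇒ T₂ = 270×(7.77)^0.286 = 485 K; V₂ = 1.88 L.
ΔU = nCvΔT = 2.44×20.8×(485−270) = 10900 J.
Q = 0 for an adiabatic process, so W = −ΔU = -10900 J.

-10900 J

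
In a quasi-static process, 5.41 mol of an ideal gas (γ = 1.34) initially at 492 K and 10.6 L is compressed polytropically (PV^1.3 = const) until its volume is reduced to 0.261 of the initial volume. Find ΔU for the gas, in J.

32300 J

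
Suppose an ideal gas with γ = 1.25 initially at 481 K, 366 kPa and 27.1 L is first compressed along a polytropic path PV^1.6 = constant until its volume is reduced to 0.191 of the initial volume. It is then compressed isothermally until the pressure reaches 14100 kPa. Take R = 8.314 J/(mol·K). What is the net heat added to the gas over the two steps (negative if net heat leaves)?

n = P₁V₁/(RT₁) = 366×27.1/(8.314×481) = 2.48 mol.
Step 1 — Polytropic n=1.6: T₂ = T₁(V₁/V₂)^(n−1) = 481×(5.24)^0.60 = 1300 K; P₂ = P₁(V₁/V₂)^n = 5170 kPa.
W = (P₁V₁−P₂V₂)/(n−1) = (366×27.1−5170×5.18)/0.60 = -28100 J.
ΔU = nCvΔT = 2.48×33.3×(1300−481) = 67500 J.
Q = ΔU + W = 39300 J.
State after step 1: P = 5170 kPa, V = 5.18 L, T = 1300 K.
Step 2 — Isothermal: T stays 1300 K; PV = const ⇒ V₂ = 1.90 L, P₂ = 14100 kPa.
ΔU = 0 (ideal gas, T constant).
W = nRT ln(V₂/V₁) = 2.48×8.314×1300×ln(0.367) = -26800 J.
Q = ΔU + W = -26800 J.
Net over both steps: W = -55000 J, Q = 12500 J, ΔU = 67500 J.

12500 J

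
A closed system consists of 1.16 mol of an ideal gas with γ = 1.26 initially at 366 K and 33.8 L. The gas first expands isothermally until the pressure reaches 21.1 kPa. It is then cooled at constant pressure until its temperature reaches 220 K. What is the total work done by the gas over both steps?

P₁ = nRT₁/V₁ = 1.16×8.314×366/33.8 = 104 kPa.
Step 1 — Isothermal: T stays 366 K; PV = const ⇒ V₂ = 167 L, P₂ = 21.1 kPa.
ΔU = 0 (ideal gas, T constant).
W = nRT ln(V₂/V₁) = 1.16×8.314×366×ln(4.95) = 5650 J.
Q = ΔU + W = 5650 J.
State after step 1: P = 21.1 kPa, V = 167 L, T = 366 K.
Step 2 — Isobaric: P stays 21.1 kPa; V/T = const ⇒ T₂ = 220 K, V₂ = 101 L.
W = PΔV = 21.1×(101−167) kPa·L = -1410 J.
ΔU = nCvΔT = 1.16×32.0×(220−366) = -5420 J.
Q = ΔU + W = nCpΔT = -6820 J.
Net over both steps: W = 4240 J, Q = -1180 J, ΔU = -5420 J.

4240 J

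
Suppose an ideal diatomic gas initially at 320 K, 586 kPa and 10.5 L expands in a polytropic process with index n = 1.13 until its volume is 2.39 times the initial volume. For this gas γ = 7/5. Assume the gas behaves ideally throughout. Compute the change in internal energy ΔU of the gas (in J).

n = P₁V₁/(RT₁) = 586×10.5/(8.314×320) = 2.31 mol.
Polytropic n=1.13: T₂ = T₁(V₁/V₂)^(n−1) = 320×(0.418)^0.13 = 286 K; P₂ = P₁(V₁/V₂)^n = 219 kPa.
For an ideal gas ΔU = nCvΔT with Cv = (5/2)R = 20.8 J/(mol·K).
ΔU = 2.31×20.8×(286−320) = -1650 J.

-1650 J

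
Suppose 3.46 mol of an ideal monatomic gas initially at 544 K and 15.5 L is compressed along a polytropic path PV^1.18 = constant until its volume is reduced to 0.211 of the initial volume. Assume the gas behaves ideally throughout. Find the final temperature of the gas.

720 K

P₁ = nRT₁/V₁ = 3.46×8.314×544/15.5 = 1010 kPa.
Polytropic n=1.18: T₂ = T₁(V₁/V₂)^(n−1) = 544×(4.74)^0.18 = 720 K; P₂ = P₁(V₁/V₂)^n = 6330 kPa.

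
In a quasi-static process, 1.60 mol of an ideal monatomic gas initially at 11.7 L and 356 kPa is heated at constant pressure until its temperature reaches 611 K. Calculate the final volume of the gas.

T₁ = P₁V₁/(nR) = 356×11.7/(1.60×8.314) = 313 K.
Isobaric: P stays 356 kPa; V/T = const ⇒ T₂ = 611 K, V₂ = 22.8 L.

22.8 L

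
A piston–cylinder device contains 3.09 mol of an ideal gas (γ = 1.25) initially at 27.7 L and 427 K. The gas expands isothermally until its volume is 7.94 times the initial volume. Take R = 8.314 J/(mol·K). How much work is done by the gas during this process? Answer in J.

P₁ = nRT₁/V₁ = 3.09×8.314×427/27.7 = 396 kPa.
Isothermal: T stays 427 K; PV = const ⇒ V₂ = 220 L, P₂ = 49.9 kPa.
W = nRT ln(V₂/V₁) = 3.09×8.314×427×ln(7.94) = 22700 J.

22700 J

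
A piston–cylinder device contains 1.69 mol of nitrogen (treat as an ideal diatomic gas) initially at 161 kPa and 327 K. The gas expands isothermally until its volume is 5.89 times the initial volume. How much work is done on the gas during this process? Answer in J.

-8150 J

V₁ = nRT₁/P₁ = 1.69×8.314×327/161 = 28.5 L.
Isothermal: T stays 327 K; PV = const ⇒ V₂ = 168 L, P₂ = 27.3 kPa.
W = nRT ln(V₂/V₁) = 1.69×8.314×327×ln(5.89) = 8150 J.
Work done on the gas = −W_by = -8150 J.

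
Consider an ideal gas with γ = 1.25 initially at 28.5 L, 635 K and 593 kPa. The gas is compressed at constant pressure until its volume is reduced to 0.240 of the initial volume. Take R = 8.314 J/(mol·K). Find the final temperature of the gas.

Isobaric: P stays 593 kPa; V/T = const ⇒ T₂ = 152 K, V₂ = 6.84 L.

152 K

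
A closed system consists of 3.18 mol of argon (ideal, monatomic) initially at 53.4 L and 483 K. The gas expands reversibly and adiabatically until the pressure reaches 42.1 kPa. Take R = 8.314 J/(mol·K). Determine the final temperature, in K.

P₁ = nRT₁/V₁ = 3.18×8.314×483/53.4 = 239 kPa.
Adiabatic: T₂/T₁ = (P₂/P₁)^((γ−1)/γ) ⇒ T₂ = 483×(0.176)^0.400 = 241 K; V₂ = 151 L.

241 K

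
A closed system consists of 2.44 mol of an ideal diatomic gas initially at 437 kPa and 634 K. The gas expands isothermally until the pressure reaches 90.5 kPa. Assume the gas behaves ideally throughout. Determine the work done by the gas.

20300 J

V₁ = nRT₁/P₁ = 2.44×8.314×634/437 = 29.4 L.
Isothermal: T stays 634 K; PV = const ⇒ V₂ = 142 L, P₂ = 90.5 kPa.
W = nRT ln(V₂/V₁) = 2.44×8.314×634×ln(4.83) = 20300 J.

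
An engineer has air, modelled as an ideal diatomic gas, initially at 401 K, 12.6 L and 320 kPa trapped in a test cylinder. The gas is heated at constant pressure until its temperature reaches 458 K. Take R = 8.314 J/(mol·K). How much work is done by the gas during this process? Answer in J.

n = P₁V₁/(RT₁) = 320×12.6/(8.314×401) = 1.21 mol.
Isobaric: P stays 320 kPa; V/T = const ⇒ T₂ = 458 K, V₂ = 14.4 L.
W = PΔV = 320×(14.4−12.6) kPa·L = 573 J.

573 J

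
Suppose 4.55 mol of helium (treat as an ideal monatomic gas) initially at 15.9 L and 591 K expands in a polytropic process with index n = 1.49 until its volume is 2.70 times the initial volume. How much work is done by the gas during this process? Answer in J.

17600 J

P₁ = nRT₁/V₁ = 4.55×8.314×591/15.9 = 1410 kPa.
Polytropic n=1.49: T₂ = T₁(V₁/V₂)^(n−1) = 591×(0.370)^0.49 = 363 K; P₂ = P₁(V₁/V₂)^n = 320 kPa.
W = (P₁V₁−P₂V₂)/(n−1) = (1410×15.9−320×42.9)/0.49 = 17600 J.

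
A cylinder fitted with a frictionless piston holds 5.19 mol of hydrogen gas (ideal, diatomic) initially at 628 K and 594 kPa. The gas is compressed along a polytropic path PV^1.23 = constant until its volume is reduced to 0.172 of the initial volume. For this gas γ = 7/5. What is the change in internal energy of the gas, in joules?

V₁ = nRT₁/P₁ = 5.19×8.314×628/594 = 45.6 L.
Polytropic n=1.23: T₂ = T₁(V₁/V₂)^(n−1) = 628×(5.81)^0.23 = 941 K; P₂ = P₁(V₁/V₂)^n = 5180 kPa.
For an ideal gas ΔU = nCvΔT with Cv = (5/2)R = 20.8 J/(mol·K).
ΔU = 5.19×20.8×(941−628) = 33800 J.

33800 J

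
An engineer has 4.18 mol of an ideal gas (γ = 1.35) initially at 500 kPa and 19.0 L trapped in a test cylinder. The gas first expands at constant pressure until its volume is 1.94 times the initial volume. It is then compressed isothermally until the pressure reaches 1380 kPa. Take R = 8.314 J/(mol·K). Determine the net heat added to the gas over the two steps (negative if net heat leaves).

15700 J

T₁ = P₁V₁/(nR) = 500×19.0/(4.18×8.314) = 273 K.
Step 1 — Isobaric: P stays 500 kPa; V/T = const ⇒ T₂ = 530 K, V₂ = 36.9 L.
W = PΔV = 500×(36.9−19.0) kPa·L = 8930 J.
ΔU = nCvΔT = 4.18×23.8×(530−273) = 25500 J.
Q = ΔU + W = nCpΔT = 34400 J.
State after step 1: P = 500 kPa, V = 36.9 L, T = 530 K.
Step 2 — Isothermal: T stays 530 K; PV = const ⇒ V₂ = 13.4 L, P₂ = 1380 kPa.
ΔU = 0 (ideal gas, T constant).
W = nRT ln(V₂/V₁) = 4.18×8.314×530×ln(0.362) = -18700 J.
Q = ΔU + W = -18700 J.
Net over both steps: W = -9780 J, Q = 15700 J, ΔU = 25500 J.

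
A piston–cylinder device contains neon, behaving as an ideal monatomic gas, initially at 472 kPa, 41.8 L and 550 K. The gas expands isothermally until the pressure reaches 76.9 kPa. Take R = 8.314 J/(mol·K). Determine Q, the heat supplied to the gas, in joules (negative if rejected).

35800 J

n = P₁V₁/(RT₁) = 472×41.8/(8.314×550) = 4.31 mol.
Isothermal: T stays 550 K; PV = const ⇒ V₂ = 257 L, P₂ = 76.9 kPa.
ΔU = 0 (ideal gas, T constant).
W = nRT ln(V₂/V₁) = 4.31×8.314×550×ln(6.14) = 35800 J.
Q = ΔU + W = 35800 J.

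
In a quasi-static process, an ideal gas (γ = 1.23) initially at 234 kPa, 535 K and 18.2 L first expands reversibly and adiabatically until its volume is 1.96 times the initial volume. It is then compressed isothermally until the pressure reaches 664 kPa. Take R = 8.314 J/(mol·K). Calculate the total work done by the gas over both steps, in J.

n = P₁V₁/(RT₁) = 234×18.2/(8.314×535) = 0.957 mol.
Step 1 — Adiabatic: TV^(γ−1) = const ⇒ T₂ = 535×(0.510)^0.230 = 458 K; PV^γ = const ⇒ P₂ = 102 kPa.
ΔU = nCvΔT = 0.957×36.1×(458−535) = -2660 J.
Q = 0 for an adiabatic process, so W = −ΔU = 2660 J.
State after step 1: P = 102 kPa, V = 35.7 L, T = 458 K.
Step 2 — Isothermal: T stays 458 K; PV = const ⇒ V₂ = 5.49 L, P₂ = 664 kPa.
ΔU = 0 (ideal gas, T constant).
W = nRT ln(V₂/V₁) = 0.957×8.314×458×ln(0.154) = -6820 J.
Q = ΔU + W = -6820 J.
Net over both steps: W = -4170 J, Q = -6820 J, ΔU = -2660 J.

-4170 J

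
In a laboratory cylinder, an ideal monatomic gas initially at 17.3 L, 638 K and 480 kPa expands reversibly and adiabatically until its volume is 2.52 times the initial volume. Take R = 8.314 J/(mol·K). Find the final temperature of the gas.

345 K

Adiabatic: TV^(γ−1) = const ⇒ T₂ = 638×(0.397)^0.667 = 345 K; PV^γ = const ⇒ P₂ = 103 kPa.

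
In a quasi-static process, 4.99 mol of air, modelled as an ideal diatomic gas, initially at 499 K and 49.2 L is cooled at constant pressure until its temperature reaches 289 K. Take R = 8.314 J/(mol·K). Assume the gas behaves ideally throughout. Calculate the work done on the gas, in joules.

8710 J

P₁ = nRT₁/V₁ = 4.99×8.314×499/49.2 = 421 kPa.
Isobaric: P stays 421 kPa; V/T = const ⇒ T₂ = 289 K, V₂ = 28.5 L.
W = PΔV = 421×(28.5−49.2) kPa·L = -8710 J.
Work done on the gas = −W_by = 8710 J.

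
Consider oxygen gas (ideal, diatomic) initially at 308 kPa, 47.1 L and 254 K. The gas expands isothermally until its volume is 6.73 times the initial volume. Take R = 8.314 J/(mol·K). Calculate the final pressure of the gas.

45.8 kPa

Isothermal: T stays 254 K; PV = const ⇒ V₂ = 317 L, P₂ = 45.8 kPa.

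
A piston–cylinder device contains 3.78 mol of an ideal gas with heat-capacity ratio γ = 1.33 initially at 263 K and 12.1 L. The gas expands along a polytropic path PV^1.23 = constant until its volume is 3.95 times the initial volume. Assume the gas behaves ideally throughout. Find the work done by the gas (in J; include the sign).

P₁ = nRT₁/V₁ = 3.78×8.314×263/12.1 = 683 kPa.
Polytropic n=1.23: T₂ = T₁(V₁/V₂)^(n−1) = 263×(0.253)^0.23 = 192 K; P₂ = P₁(V₁/V₂)^n = 126 kPa.
W = (P₁V₁−P₂V₂)/(n−1) = (683×12.1−126×47.8)/0.23 = 9740 J.

9740 J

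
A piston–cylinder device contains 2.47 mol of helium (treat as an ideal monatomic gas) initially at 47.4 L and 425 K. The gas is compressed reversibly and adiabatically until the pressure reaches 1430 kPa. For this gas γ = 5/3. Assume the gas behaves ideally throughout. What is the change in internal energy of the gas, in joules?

16600 J

P₁ = nRT₁/V₁ = 2.47×8.314×425/47.4 = 184 kPa.
Adiabatic: T₂/T₁ = (P₂/P₁)^((γ−1)/γ) ⇒ T₂ = 425×(7.77)^0.400 = 965 K; V₂ = 13.9 L.
For an ideal gas ΔU = nCvΔT with Cv = (3/2)R = 12.5 J/(mol·K).
ΔU = 2.47×12.5×(965−425) = 16600 J.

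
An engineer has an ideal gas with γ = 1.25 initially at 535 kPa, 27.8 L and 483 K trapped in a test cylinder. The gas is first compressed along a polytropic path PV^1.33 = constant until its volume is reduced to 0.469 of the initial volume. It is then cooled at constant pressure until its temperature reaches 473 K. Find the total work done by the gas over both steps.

-17300 J

n = P₁V₁/(RT₁) = 535×27.8/(8.314×483) = 3.70 mol.
Step 1 — Polytropic n=1.33: T₂ = T₁(V₁/V₂)^(n−1) = 483×(2.13)^0.33 = 620 K; P₂ = P₁(V₁/V₂)^n = 1460 kPa.
W = (P₁V₁−P₂V₂)/(n−1) = (535×27.8−1460×13.0)/0.33 = -12800 J.
ΔU = nCvΔT = 3.70×33.3×(620−483) = 16900 J.
Q = ΔU + W = 4090 J.
State after step 1: P = 1460 kPa, V = 13.0 L, T = 620 K.
Step 2 — Isobaric: P stays 1460 kPa; V/T = const ⇒ T₂ = 473 K, V₂ = 9.95 L.
W = PΔV = 1460×(9.95−13.0) kPa·L = -4530 J.
ΔU = nCvΔT = 3.70×33.3×(473−620) = -18100 J.
Q = ΔU + W = nCpΔT = -22600 J.
Net over both steps: W = -17300 J, Q = -18600 J, ΔU = -1230 J.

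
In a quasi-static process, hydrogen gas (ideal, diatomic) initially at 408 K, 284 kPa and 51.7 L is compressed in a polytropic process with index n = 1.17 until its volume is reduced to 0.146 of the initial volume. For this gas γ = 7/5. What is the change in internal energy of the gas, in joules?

14200 J

n = P₁V₁/(RT₁) = 284×51.7/(8.314×408) = 4.33 mol.
Polytropic n=1.17: T₂ = T₁(V₁/V₂)^(n−1) = 408×(6.85)^0.17 = 566 K; P₂ = P₁(V₁/V₂)^n = 2700 kPa.
For an ideal gas ΔU = nCvΔT with Cv = (5/2)R = 20.8 J/(mol·K).
ΔU = 4.33×20.8×(566−408) = 14200 J.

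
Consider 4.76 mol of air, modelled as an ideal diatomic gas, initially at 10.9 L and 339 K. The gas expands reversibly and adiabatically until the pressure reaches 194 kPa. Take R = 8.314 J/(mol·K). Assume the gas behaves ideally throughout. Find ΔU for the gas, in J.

-13800 J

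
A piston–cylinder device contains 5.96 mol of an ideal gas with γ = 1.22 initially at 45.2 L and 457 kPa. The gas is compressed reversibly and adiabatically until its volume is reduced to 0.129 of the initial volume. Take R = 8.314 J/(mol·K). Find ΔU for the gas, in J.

T₁ = P₁V₁/(nR) = 457×45.2/(5.96×8.314) = 417 K.
Adiabatic: TV^(γ−1) = const ⇒ T₂ = 417×(7.75)^0.220 = 654 K; PV^γ = const ⇒ P₂ = 5560 kPa.
For an ideal gas ΔU = nCvΔT with Cv = R/(γ−1) = 37.8 J/(mol·K).
ΔU = 5.96×37.8×(654−417) = 53400 J.

53400 J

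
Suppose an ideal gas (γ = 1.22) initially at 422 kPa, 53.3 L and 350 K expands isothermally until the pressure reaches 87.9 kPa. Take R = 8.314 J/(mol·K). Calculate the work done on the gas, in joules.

-35300 J

n = P₁V₁/(RT₁) = 422×53.3/(8.314×350) = 7.73 mol.
Isothermal: T stays 350 K; PV = const ⇒ V₂ = 256 L, P₂ = 87.9 kPa.
W = nRT ln(V₂/V₁) = 7.73×8.314×350×ln(4.80) = 35300 J.
Work done on the gas = −W_by = -35300 J.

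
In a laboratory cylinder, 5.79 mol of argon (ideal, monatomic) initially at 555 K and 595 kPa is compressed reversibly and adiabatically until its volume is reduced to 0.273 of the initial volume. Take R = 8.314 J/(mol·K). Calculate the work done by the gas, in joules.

V₁ = nRT₁/P₁ = 5.79×8.314×555/595 = 44.9 L.
Adiabatic: TV^(γ−1) = const ⇒ T₂ = 555×(3.66)^0.667 = 1320 K; PV^γ = const ⇒ P₂ = 5180 kPa.
ΔU = nCvΔT = 5.79×12.5×(1320−555) = 55200 J.
Q = 0 for an adiabatic process, so W = −ΔU = -55200 J.

-55200 J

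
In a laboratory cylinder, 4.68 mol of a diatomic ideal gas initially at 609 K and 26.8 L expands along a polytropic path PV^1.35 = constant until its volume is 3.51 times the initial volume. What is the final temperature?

P₁ = nRT₁/V₁ = 4.68×8.314×609/26.8 = 884 kPa.
Polytropic n=1.35: T₂ = T₁(V₁/V₂)^(n−1) = 609×(0.285)^0.35 = 392 K; P₂ = P₁(V₁/V₂)^n = 162 kPa.

392 K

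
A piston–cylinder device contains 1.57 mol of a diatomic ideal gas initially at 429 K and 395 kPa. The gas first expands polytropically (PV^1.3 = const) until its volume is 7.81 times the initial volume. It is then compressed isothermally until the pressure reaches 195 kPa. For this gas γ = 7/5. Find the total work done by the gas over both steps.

V₁ = nRT₁/P₁ = 1.57×8.314×429/395 = 14.2 L.
Step 1 — Polytropic n=1.3: T₂ = T₁(V₁/V₂)^(n−1) = 429×(0.128)^0.30 = 232 K; P₂ = P₁(V₁/V₂)^n = 27.3 kPa.
W = (P₁V₁−P₂V₂)/(n−1) = (395×14.2−27.3×111)/0.30 = 8590 J.
ΔU = nCvΔT = 1.57×20.8×(232−429) = -6440 J.
Q = ΔU + W = 2150 J.
State after step 1: P = 27.3 kPa, V = 111 L, T = 232 K.
Step 2 — Isothermal: T stays 232 K; PV = const ⇒ V₂ = 15.5 L, P₂ = 195 kPa.
ΔU = 0 (ideal gas, T constant).
W = nRT ln(V₂/V₁) = 1.57×8.314×232×ln(0.140) = -5940 J.
Q = ΔU + W = -5940 J.
Net over both steps: W = 2650 J, Q = -3800 J, ΔU = -6440 J.

2650 J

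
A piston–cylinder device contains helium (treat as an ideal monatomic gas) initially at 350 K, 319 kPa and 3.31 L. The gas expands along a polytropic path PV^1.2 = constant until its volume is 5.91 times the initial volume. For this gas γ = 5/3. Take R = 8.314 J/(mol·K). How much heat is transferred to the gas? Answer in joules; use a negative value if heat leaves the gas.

n = P₁V₁/(RT₁) = 319×3.31/(8.314×350) = 0.363 mol.
Polytropic n=1.2: T₂ = T₁(V₁/V₂)^(n−1) = 350×(0.169)^0.20 = 245 K; P₂ = P₁(V₁/V₂)^n = 37.8 kPa.
W = (P₁V₁−P₂V₂)/(n−1) = (319×3.31−37.8×19.6)/0.20 = 1580 J.
ΔU = nCvΔT = 0.363×12.5×(245−350) = -474 J.
Q = ΔU + W = 1110 J.

1110 J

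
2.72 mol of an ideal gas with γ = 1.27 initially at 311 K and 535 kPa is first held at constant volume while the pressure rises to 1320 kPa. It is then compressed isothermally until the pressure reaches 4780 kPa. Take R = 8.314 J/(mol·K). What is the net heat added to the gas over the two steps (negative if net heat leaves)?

V₁ = nRT₁/P₁ = 2.72×8.314×311/535 = 13.1 L.
Step 1 — Isochoric: V stays 13.1 L; P/T = const ⇒ T₂ = 767 K, P₂ = 1320 kPa.
W = 0 (no volume change).
ΔU = nCvΔT = 2.72×30.8×(767−311) = 38200 J.
Q = ΔU = 38200 J.
State after step 1: P = 1320 kPa, V = 13.1 L, T = 767 K.
Step 2 — Isothermal: T stays 767 K; PV = const ⇒ V₂ = 3.63 L, P₂ = 4780 kPa.
ΔU = 0 (ideal gas, T constant).
W = nRT ln(V₂/V₁) = 2.72×8.314×767×ln(0.276) = -22300 J.
Q = ΔU + W = -22300 J.
Net over both steps: W = -22300 J, Q = 15900 J, ΔU = 38200 J.

15900 J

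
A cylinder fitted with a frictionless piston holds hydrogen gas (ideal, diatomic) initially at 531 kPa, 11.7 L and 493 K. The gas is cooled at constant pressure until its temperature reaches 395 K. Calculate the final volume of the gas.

9.37 L

Isobaric: P stays 531 kPa; V/T = const ⇒ T₂ = 395 K, V₂ = 9.37 L.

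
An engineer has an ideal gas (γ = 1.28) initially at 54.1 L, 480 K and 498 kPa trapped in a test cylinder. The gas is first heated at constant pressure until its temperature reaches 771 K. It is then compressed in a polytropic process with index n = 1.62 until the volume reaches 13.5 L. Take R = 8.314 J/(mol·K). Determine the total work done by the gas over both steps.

-135000 J

n = P₁V₁/(RT₁) = 498×54.1/(8.314×480) = 6.75 mol.
Step 1 — Isobaric: P stays 498 kPa; V/T = const ⇒ T₂ = 771 K, V₂ = 86.9 L.
W = PΔV = 498×(86.9−54.1) kPa·L = 16300 J.
ΔU = nCvΔT = 6.75×29.7×(771−480) = 58300 J.
Q = ΔU + W = nCpΔT = 74700 J.
State after step 1: P = 498 kPa, V = 86.9 L, T = 771 K.
Step 2 — Polytropic n=1.62: T₂ = T₁(V₁/V₂)^(n−1) = 771×(6.44)^0.62 = 2450 K; P₂ = P₁(V₁/V₂)^n = 10200 kPa.
W = (P₁V₁−P₂V₂)/(n−1) = (498×86.9−10200×13.5)/0.62 = -152000 J.
ΔU = nCvΔT = 6.75×29.7×(2450−771) = 336000 J.
Q = ΔU + W = 184000 J.
Net over both steps: W = -135000 J, Q = 259000 J, ΔU = 394000 J.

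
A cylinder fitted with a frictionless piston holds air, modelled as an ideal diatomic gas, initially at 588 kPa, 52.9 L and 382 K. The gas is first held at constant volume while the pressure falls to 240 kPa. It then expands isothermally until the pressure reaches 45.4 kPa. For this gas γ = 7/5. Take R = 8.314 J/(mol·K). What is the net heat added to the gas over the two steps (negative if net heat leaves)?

n = P₁V₁/(RT₁) = 588×52.9/(8.314×382) = 9.79 mol.
Step 1 — Isochoric: V stays 52.9 L; P/T = const ⇒ T₂ = 156 K, P₂ = 240 kPa.
W = 0 (no volume change).
ΔU = nCvΔT = 9.79×20.8×(156−382) = -46000 J.
Q = ΔU = -46000 J.
State after step 1: P = 240 kPa, V = 52.9 L, T = 156 K.
Step 2 — Isothermal: T stays 156 K; PV = const ⇒ V₂ = 280 L, P₂ = 45.4 kPa.
ΔU = 0 (ideal gas, T constant).
W = nRT ln(V₂/V₁) = 9.79×8.314×156×ln(5.29) = 21100 J.
Q = ΔU + W = 21100 J.
Net over both steps: W = 21100 J, Q = -24900 J, ΔU = -46000 J.

-24900 J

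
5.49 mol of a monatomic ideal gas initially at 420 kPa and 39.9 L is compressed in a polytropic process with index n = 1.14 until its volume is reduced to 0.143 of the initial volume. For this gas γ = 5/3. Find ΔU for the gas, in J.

T₁ = P₁V₁/(nR) = 420×39.9/(5.49×8.314) = 367 K.
Polytropic n=1.14: T₂ = T₁(V₁/V₂)^(n−1) = 367×(6.99)^0.14 = 482 K; P₂ = P₁(V₁/V₂)^n = 3860 kPa.
For an ideal gas ΔU = nCvΔT with Cv = (3/2)R = 12.5 J/(mol·K).
ΔU = 5.49×12.5×(482−367) = 7870 J.

7870 J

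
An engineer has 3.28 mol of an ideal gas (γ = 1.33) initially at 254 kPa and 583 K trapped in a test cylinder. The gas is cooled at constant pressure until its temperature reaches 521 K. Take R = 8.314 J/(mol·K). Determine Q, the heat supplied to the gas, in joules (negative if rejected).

V₁ = nRT₁/P₁ = 3.28×8.314×583/254 = 62.6 L.
Isobaric: P stays 254 kPa; V/T = const ⇒ T₂ = 521 K, V₂ = 55.9 L.
W = PΔV = 254×(55.9−62.6) kPa·L = -1690 J.
ΔU = nCvΔT = 3.28×25.2×(521−583) = -5120 J.
Q = ΔU + W = nCpΔT = -6810 J.

-6810 J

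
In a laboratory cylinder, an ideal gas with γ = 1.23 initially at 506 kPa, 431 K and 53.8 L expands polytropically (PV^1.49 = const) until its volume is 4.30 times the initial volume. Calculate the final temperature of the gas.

Polytropic n=1.49: T₂ = T₁(V₁/V₂)^(n−1) = 431×(0.233)^0.49 = 211 K; P₂ = P₁(V₁/V₂)^n = 57.6 kPa.

211 K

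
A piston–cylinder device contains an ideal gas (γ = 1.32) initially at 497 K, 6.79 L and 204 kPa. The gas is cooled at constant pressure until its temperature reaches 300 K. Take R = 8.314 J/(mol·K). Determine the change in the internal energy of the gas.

-1720 J

n = P₁V₁/(RT₁) = 204×6.79/(8.314×497) = 0.335 mol.
Isobaric: P stays 204 kPa; V/T = const ⇒ T₂ = 300 K, V₂ = 4.10 L.
For an ideal gas ΔU = nCvΔT with Cv = R/(γ−1) = 26.0 J/(mol·K).
ΔU = 0.335×26.0×(300−497) = -1720 J.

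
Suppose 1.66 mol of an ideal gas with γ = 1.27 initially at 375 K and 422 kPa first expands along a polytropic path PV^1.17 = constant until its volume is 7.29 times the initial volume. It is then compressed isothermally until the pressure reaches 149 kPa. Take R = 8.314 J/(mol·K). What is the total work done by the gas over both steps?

3990 J

V₁ = nRT₁/P₁ = 1.66×8.314×375/422 = 12.3 L.
Step 1 — Polytropic n=1.17: T₂ = T₁(V₁/V₂)^(n−1) = 375×(0.137)^0.17 = 268 K; P₂ = P₁(V₁/V₂)^n = 41.3 kPa.
W = (P₁V₁−P₂V₂)/(n−1) = (422×12.3−41.3×89.4)/0.17 = 8730 J.
ΔU = nCvΔT = 1.66×30.8×(268−375) = -5490 J.
Q = ΔU + W = 3230 J.
State after step 1: P = 41.3 kPa, V = 89.4 L, T = 268 K.
Step 2 — Isothermal: T stays 268 K; PV = const ⇒ V₂ = 24.8 L, P₂ = 149 kPa.
ΔU = 0 (ideal gas, T constant).
W = nRT ln(V₂/V₁) = 1.66×8.314×268×ln(0.277) = -4740 J.
Q = ΔU + W = -4740 J.
Net over both steps: W = 3990 J, Q = -1510 J, ΔU = -5490 J.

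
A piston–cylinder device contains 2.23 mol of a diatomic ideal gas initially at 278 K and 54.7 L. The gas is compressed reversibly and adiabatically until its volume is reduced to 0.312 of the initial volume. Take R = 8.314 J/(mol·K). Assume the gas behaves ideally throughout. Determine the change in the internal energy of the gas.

P₁ = nRT₁/V₁ = 2.23×8.314×278/54.7 = 94.2 kPa.
Adiabatic: TV^(γ−1) = const ⇒ T₂ = 278×(3.21)^0.400 = 443 K; PV^γ = const ⇒ P₂ = 481 kPa.
For an ideal gas ΔU = nCvΔT with Cv = (5/2)R = 20.8 J/(mol·K).
ΔU = 2.23×20.8×(443−278) = 7650 J.

7650 J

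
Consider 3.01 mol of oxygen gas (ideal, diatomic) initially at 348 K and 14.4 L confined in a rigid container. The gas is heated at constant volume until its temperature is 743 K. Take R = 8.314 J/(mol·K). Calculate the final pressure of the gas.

1290 kPa

P₁ = nRT₁/V₁ = 3.01×8.314×348/14.4 = 605 kPa.
Isochoric: V stays 14.4 L; P/T = const ⇒ T₂ = 743 K, P₂ = 1290 kPa.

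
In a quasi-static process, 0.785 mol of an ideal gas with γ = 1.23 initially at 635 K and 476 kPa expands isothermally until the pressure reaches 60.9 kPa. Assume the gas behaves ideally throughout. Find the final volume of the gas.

68.1 L

V₁ = nRT₁/P₁ = 0.785×8.314×635/476 = 8.71 L.
Isothermal: T stays 635 K; PV = const ⇒ V₂ = 68.1 L, P₂ = 60.9 kPa.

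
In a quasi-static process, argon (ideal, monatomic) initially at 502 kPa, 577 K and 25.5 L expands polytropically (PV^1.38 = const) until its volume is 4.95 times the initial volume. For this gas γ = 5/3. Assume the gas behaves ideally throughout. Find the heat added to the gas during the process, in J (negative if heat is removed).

6600 J

n = P₁V₁/(RT₁) = 502×25.5/(8.314×577) = 2.67 mol.
Polytropic n=1.38: T₂ = T₁(V₁/V₂)^(n−1) = 577×(0.202)^0.38 = 314 K; P₂ = P₁(V₁/V₂)^n = 55.2 kPa.
W = (P₁V₁−P₂V₂)/(n−1) = (502×25.5−55.2×126)/0.38 = 15300 J.
ΔU = nCvΔT = 2.67×12.5×(314−577) = -8750 J.
Q = ΔU + W = 6600 J.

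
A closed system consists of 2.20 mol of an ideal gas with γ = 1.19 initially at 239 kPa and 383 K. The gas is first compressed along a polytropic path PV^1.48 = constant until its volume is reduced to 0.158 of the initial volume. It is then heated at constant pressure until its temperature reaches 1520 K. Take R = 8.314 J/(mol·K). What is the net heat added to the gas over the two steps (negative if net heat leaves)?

99500 J

V₁ = nRT₁/P₁ = 2.20×8.314×383/239 = 29.3 L.
Step 1 — Polytropic n=1.48: T₂ = T₁(V₁/V₂)^(n−1) = 383×(6.33)^0.48 = 929 K; P₂ = P₁(V₁/V₂)^n = 3670 kPa.
W = (P₁V₁−P₂V₂)/(n−1) = (239×29.3−3670×4.63)/0.48 = -20800 J.
ΔU = nCvΔT = 2.20×43.8×(929−383) = 52500 J.
Q = ΔU + W = 31700 J.
State after step 1: P = 3670 kPa, V = 4.63 L, T = 929 K.
Step 2 — Isobaric: P stays 3670 kPa; V/T = const ⇒ T₂ = 1520 K, V₂ = 7.58 L.
W = PΔV = 3670×(7.58−4.63) kPa·L = 10800 J.
ΔU = nCvΔT = 2.20×43.8×(1520−929) = 56900 J.
Q = ΔU + W = nCpΔT = 67700 J.
Net over both steps: W = -9980 J, Q = 99500 J, ΔU = 109000 J.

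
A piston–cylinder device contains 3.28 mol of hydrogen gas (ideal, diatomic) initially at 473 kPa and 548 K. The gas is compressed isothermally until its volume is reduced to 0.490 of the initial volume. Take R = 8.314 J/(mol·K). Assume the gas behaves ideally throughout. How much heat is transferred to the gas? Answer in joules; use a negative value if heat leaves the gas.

V₁ = nRT₁/P₁ = 3.28×8.314×548/473 = 31.6 L.
Isothermal: T stays 548 K; PV = const ⇒ V₂ = 15.5 L, P₂ = 965 kPa.
ΔU = 0 (ideal gas, T constant).
W = nRT ln(V₂/V₁) = 3.28×8.314×548×ln(0.490) = -10700 J.
Q = ΔU + W = -10700 J.

-10700 J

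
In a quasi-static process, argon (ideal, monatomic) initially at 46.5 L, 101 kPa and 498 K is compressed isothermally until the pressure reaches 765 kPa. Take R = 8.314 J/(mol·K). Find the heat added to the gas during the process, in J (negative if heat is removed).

n = P₁V₁/(RT₁) = 101×46.5/(8.314×498) = 1.13 mol.
Isothermal: T stays 498 K; PV = const ⇒ V₂ = 6.14 L, P₂ = 765 kPa.
ΔU = 0 (ideal gas, T constant).
W = nRT ln(V₂/V₁) = 1.13×8.314×498×ln(0.132) = -9510 J.
Q = ΔU + W = -9510 J.

-9510 J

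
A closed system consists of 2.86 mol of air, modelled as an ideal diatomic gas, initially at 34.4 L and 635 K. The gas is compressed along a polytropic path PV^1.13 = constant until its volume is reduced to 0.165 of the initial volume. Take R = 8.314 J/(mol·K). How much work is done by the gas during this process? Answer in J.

P₁ = nRT₁/V₁ = 2.86×8.314×635/34.4 = 439 kPa.
Polytropic n=1.13: T₂ = T₁(V₁/V₂)^(n−1) = 635×(6.06)^0.13 = 803 K; P₂ = P₁(V₁/V₂)^n = 3360 kPa.
W = (P₁V₁−P₂V₂)/(n−1) = (439×34.4−3360×5.68)/0.13 = -30700 J.

-30700 J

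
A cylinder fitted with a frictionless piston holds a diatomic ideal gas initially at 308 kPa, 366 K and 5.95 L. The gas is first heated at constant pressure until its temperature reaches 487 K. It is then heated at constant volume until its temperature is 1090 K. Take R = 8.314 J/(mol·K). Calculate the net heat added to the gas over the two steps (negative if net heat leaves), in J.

9670 J

n = P₁V₁/(RT₁) = 308×5.95/(8.314×366) = 0.602 mol.
Step 1 — Isobaric: P stays 308 kPa; V/T = const ⇒ T₂ = 487 K, V₂ = 7.92 L.
W = PΔV = 308×(7.92−5.95) kPa·L = 606 J.
ΔU = nCvΔT = 0.602×20.8×(487−366) = 1510 J.
Q = ΔU + W = nCpΔT = 2120 J.
State after step 1: P = 308 kPa, V = 7.92 L, T = 487 K.
Step 2 — Isochoric: V stays 7.92 L; P/T = const ⇒ T₂ = 1090 K, P₂ = 689 kPa.
W = 0 (no volume change).
ΔU = nCvΔT = 0.602×20.8×(1090−487) = 7550 J.
Q = ΔU = 7550 J.
Net over both steps: W = 606 J, Q = 9670 J, ΔU = 9060 J.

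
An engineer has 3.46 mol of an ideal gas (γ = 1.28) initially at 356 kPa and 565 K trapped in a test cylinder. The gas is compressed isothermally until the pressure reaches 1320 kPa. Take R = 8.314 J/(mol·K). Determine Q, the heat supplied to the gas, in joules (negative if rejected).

V₁ = nRT₁/P₁ = 3.46×8.314×565/356 = 45.7 L.
Isothermal: T stays 565 K; PV = const ⇒ V₂ = 12.3 L, P₂ = 1320 kPa.
ΔU = 0 (ideal gas, T constant).
W = nRT ln(V₂/V₁) = 3.46×8.314×565×ln(0.270) = -21300 J.
Q = ΔU + W = -21300 J.

-21300 J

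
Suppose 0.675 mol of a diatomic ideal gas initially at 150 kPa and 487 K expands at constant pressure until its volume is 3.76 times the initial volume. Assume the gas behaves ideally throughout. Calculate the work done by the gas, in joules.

V₁ = nRT₁/P₁ = 0.675×8.314×487/150 = 18.2 L.
Isobaric: P stays 150 kPa; V/T = const ⇒ T₂ = 1830 K, V₂ = 68.5 L.
W = PΔV = 150×(68.5−18.2) kPa·L = 7540 J.

7540 J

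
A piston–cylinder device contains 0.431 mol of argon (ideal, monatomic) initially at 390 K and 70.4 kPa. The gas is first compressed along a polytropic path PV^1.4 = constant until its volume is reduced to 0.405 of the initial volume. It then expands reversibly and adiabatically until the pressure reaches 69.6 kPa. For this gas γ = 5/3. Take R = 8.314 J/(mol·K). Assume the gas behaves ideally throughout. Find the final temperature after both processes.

336 K

V₁ = nRT₁/P₁ = 0.431×8.314×390/70.4 = 19.9 L.
Step 1 — Polytropic n=1.4: T₂ = T₁(V₁/V₂)^(n−1) = 390×(2.47)^0.40 = 560 K; P₂ = P₁(V₁/V₂)^n = 250 kPa.
W = (P₁V₁−P₂V₂)/(n−1) = (70.4×19.9−250×8.04)/0.40 = -1520 J.
ΔU = nCvΔT = 0.431×12.5×(560−390) = 913 J.
Q = ΔU + W = -609 J.
State after step 1: P = 250 kPa, V = 8.04 L, T = 560 K.
Step 2 — Adiabatic: T₂/T₁ = (P₂/P₁)^((γ−1)/γ) ⇒ T₂ = 560×(0.279)^0.400 = 336 K; V₂ = 17.3 L.
ΔU = nCvΔT = 0.431×12.5×(336−560) = -1200 J.
Q = 0 for an adiabatic process, so W = −ΔU = 1200 J.
Net over both steps: W = -318 J, Q = -609 J, ΔU = -291 J.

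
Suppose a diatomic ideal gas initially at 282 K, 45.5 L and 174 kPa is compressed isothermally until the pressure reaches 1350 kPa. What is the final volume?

5.86 L

Isothermal: T stays 282 K; PV = const ⇒ V₂ = 5.86 L, P₂ = 1350 kPa.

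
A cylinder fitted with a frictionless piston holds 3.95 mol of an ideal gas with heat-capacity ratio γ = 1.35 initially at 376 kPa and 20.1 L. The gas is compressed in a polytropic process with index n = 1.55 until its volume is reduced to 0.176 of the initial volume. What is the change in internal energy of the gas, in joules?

34500 J

T₁ = P₁V₁/(nR) = 376×20.1/(3.95×8.314) = 230 K.
Polytropic n=1.55: T₂ = T₁(V₁/V₂)^(n−1) = 230×(5.68)^0.55 = 598 K; P₂ = P₁(V₁/V₂)^n = 5550 kPa.
For an ideal gas ΔU = nCvΔT with Cv = R/(γ−1) = 23.8 J/(mol·K).
ΔU = 3.95×23.8×(598−230) = 34500 J.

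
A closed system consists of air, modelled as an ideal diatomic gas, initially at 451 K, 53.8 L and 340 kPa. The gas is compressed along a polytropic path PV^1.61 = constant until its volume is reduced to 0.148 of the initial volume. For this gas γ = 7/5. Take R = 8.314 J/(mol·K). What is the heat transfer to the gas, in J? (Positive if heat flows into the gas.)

34700 J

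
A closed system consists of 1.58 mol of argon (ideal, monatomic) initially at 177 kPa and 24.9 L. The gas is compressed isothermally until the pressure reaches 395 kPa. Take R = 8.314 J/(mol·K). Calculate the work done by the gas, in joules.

-3540 J

T₁ = P₁V₁/(nR) = 177×24.9/(1.58×8.314) = 336 K.
Isothermal: T stays 336 K; PV = const ⇒ V₂ = 11.2 L, P₂ = 395 kPa.
W = nRT ln(V₂/V₁) = 1.58×8.314×336×ln(0.448) = -3540 J.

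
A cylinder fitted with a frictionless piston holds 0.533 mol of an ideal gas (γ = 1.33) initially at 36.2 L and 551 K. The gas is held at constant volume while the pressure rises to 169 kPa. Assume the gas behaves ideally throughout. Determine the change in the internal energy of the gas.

11100 J

P₁ = nRT₁/V₁ = 0.533×8.314×551/36.2 = 67.4 kPa.
Isochoric: V stays 36.2 L; P/T = const ⇒ T₂ = 1380 K, P₂ = 169 kPa.
For an ideal gas ΔU = nCvΔT with Cv = R/(γ−1) = 25.2 J/(mol·K).
ΔU = 0.533×25.2×(1380−551) = 11100 J.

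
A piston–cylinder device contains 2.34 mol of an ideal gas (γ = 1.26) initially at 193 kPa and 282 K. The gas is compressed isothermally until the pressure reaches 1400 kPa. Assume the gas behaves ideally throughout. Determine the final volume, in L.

3.92 L

V₁ = nRT₁/P₁ = 2.34×8.314×282/193 = 28.4 L.
Isothermal: T stays 282 K; PV = const ⇒ V₂ = 3.92 L, P₂ = 1400 kPa.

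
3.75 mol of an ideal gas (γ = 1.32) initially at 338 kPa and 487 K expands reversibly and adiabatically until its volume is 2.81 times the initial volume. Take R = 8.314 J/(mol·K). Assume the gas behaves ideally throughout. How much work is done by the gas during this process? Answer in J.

13400 J

V₁ = nRT₁/P₁ = 3.75×8.314×487/338 = 44.9 L.
Adiabatic: TV^(γ−1) = const ⇒ T₂ = 487×(0.356)^0.320 = 350 K; PV^γ = const ⇒ P₂ = 86.4 kPa.
ΔU = nCvΔT = 3.75×26.0×(350−487) = -13400 J.
Q = 0 for an adiabatic process, so W = −ΔU = 13400 J.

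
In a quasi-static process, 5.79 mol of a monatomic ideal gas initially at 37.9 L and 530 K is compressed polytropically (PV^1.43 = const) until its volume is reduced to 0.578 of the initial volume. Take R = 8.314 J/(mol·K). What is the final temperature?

671 K

P₁ = nRT₁/V₁ = 5.79×8.314×530/37.9 = 673 kPa.
Polytropic n=1.43: T₂ = T₁(V₁/V₂)^(n−1) = 530×(1.73)^0.43 = 671 K; P₂ = P₁(V₁/V₂)^n = 1470 kPa.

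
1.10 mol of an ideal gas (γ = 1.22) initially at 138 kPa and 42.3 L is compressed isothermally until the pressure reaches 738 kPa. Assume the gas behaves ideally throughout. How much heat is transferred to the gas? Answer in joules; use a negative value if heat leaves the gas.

T₁ = P₁V₁/(nR) = 138×42.3/(1.10×8.314) = 638 K.
Isothermal: T stays 638 K; PV = const ⇒ V₂ = 7.91 L, P₂ = 738 kPa.
ΔU = 0 (ideal gas, T constant).
W = nRT ln(V₂/V₁) = 1.10×8.314×638×ln(0.187) = -9790 J.
Q = ΔU + W = -9790 J.

-9790 J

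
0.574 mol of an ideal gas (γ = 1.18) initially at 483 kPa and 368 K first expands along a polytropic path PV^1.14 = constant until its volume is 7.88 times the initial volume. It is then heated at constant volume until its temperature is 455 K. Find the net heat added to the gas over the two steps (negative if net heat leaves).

5460 J

V₁ = nRT₁/P₁ = 0.574×8.314×368/483 = 3.64 L.
Step 1 — Polytropic n=1.14: T₂ = T₁(V₁/V₂)^(n−1) = 368×(0.127)^0.14 = 276 K; P₂ = P₁(V₁/V₂)^n = 45.9 kPa.
W = (P₁V₁−P₂V₂)/(n−1) = (483×3.64−45.9×28.7)/0.14 = 3150 J.
ΔU = nCvΔT = 0.574×46.2×(276−368) = -2450 J.
Q = ΔU + W = 700 J.
State after step 1: P = 45.9 kPa, V = 28.7 L, T = 276 K.
Step 2 — Isochoric: V stays 28.7 L; P/T = const ⇒ T₂ = 455 K, P₂ = 75.8 kPa.
W = 0 (no volume change).
ΔU = nCvΔT = 0.574×46.2×(455−276) = 4760 J.
Q = ΔU = 4760 J.
Net over both steps: W = 3150 J, Q = 5460 J, ΔU = 2310 J.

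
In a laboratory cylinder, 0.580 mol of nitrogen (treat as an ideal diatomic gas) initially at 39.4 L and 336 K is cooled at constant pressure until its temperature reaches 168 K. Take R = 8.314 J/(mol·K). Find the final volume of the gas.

P₁ = nRT₁/V₁ = 0.580×8.314×336/39.4 = 41.1 kPa.
Isobaric: P stays 41.1 kPa; V/T = const ⇒ T₂ = 168 K, V₂ = 19.7 L.

19.7 L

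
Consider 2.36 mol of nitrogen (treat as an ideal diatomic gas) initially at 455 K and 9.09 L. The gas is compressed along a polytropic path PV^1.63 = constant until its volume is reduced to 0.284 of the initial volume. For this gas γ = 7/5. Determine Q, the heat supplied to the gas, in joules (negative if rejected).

9860 J

P₁ = nRT₁/V₁ = 2.36×8.314×455/9.09 = 982 kPa.
Polytropic n=1.63: T₂ = T₁(V₁/V₂)^(n−1) = 455×(3.52)^0.63 = 1010 K; P₂ = P₁(V₁/V₂)^n = 7640 kPa.
W = (P₁V₁−P₂V₂)/(n−1) = (982×9.09−7640×2.58)/0.63 = -17100 J.
ΔU = nCvΔT = 2.36×20.8×(1010−455) = 27000 J.
Q = ΔU + W = 9860 J.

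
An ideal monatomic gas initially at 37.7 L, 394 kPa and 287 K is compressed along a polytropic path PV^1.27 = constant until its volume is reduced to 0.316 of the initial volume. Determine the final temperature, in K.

392 K

Polytropic n=1.27: T₂ = T₁(V₁/V₂)^(n−1) = 287×(3.16)^0.27 = 392 K; P₂ = P₁(V₁/V₂)^n = 1700 kPa.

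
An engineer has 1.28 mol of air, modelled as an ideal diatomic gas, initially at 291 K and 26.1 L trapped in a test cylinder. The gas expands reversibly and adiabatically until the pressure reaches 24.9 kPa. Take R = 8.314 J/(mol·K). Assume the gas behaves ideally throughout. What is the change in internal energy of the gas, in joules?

-2790 J

P₁ = nRT₁/V₁ = 1.28×8.314×291/26.1 = 119 kPa.
Adiabatic: T₂/T₁ = (P₂/P₁)^((γ−1)/γ) ⇒ T₂ = 291×(0.210)^0.286 = 186 K; V₂ = 79.6 L.
For an ideal gas ΔU = nCvΔT with Cv = (5/2)R = 20.8 J/(mol·K).
ΔU = 1.28×20.8×(186−291) = -2790 J.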